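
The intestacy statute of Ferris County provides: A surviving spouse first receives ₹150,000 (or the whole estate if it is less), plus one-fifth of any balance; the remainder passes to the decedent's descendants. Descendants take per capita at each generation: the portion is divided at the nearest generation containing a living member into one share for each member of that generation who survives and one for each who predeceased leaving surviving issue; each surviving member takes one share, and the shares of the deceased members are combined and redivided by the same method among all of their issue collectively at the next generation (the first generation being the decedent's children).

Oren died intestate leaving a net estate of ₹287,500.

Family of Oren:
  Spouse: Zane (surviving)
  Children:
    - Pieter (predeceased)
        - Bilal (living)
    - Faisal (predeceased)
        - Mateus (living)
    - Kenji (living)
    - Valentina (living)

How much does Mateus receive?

Mateus receives ₹27,500.

Zane first takes ₹150,000, leaving a balance of ₹137,500. Zane then takes one-fifth of the balance (₹27,500), for a total of ₹177,500. The remaining ₹110,000 passes to the descendants.
The descendants' portion (₹110,000) is divided at the children's generation into 4 shares of ₹27,500. Kenji and Valentina each take ₹27,500. The 2 shares of the deceased (Pieter and Faisal) are combined into a pool of ₹55,000.
That pool (₹55,000) is divided at the grandchildren's generation equally among Bilal and Mateus: ₹27,500 each.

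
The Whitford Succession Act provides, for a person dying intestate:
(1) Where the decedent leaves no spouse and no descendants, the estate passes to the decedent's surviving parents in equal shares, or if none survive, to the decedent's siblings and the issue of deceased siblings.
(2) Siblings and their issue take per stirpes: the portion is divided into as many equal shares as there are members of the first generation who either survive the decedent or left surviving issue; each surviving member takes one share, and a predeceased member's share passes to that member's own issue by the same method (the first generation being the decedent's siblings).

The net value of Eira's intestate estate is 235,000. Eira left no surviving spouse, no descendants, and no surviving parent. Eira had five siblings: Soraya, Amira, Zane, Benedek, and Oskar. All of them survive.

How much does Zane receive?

Zane receives 47,000.

The entire 235,000 passes to the siblings and their issue.
That amount (235,000) is divided into 5 shares of 47,000: Soraya, Amira, Zane, Benedek, and Oskar each take 47,000.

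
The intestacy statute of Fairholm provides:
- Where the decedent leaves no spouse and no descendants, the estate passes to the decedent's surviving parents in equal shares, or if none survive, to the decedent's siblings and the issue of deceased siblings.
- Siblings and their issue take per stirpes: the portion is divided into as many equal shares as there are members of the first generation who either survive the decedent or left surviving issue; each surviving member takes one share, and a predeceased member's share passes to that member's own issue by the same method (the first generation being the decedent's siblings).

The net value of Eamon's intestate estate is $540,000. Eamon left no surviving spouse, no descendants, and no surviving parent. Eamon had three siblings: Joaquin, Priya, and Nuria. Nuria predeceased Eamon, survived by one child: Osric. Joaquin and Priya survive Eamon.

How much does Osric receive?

The entire $540,000 passes to the siblings and their issue.
That amount ($540,000) is divided into 3 shares of $180,000: Joaquin and Priya each take $180,000; Nuria's $180,000 share passes to Nuria's issue.
Nuria's share ($180,000) passes entirely to Osric.

Osric receives $180,000.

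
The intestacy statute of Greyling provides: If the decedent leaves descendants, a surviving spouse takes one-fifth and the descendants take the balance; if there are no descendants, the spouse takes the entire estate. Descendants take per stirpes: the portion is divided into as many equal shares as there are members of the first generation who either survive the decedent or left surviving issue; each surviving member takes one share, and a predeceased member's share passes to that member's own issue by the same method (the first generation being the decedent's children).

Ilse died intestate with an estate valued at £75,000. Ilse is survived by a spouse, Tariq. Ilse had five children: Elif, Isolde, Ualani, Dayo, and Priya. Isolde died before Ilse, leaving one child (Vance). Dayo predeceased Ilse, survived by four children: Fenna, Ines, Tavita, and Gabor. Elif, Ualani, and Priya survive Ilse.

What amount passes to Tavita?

Tavita receives £3,000.

Tariq takes one-fifth of £75,000 = £15,000. The remaining £60,000 passes to the descendants.
The descendants' portion (£60,000) is divided into 5 shares of £12,000: Elif, Ualani, and Priya each take £12,000; Isolde's £12,000 share passes to Isolde's issue; Dayo's £12,000 share passes to Dayo's issue.
Isolde's share (£12,000) passes entirely to Vance.
Dayo's share (£12,000) is divided into 4 shares of £3,000: Fenna, Ines, Tavita, and Gabor each take £3,000.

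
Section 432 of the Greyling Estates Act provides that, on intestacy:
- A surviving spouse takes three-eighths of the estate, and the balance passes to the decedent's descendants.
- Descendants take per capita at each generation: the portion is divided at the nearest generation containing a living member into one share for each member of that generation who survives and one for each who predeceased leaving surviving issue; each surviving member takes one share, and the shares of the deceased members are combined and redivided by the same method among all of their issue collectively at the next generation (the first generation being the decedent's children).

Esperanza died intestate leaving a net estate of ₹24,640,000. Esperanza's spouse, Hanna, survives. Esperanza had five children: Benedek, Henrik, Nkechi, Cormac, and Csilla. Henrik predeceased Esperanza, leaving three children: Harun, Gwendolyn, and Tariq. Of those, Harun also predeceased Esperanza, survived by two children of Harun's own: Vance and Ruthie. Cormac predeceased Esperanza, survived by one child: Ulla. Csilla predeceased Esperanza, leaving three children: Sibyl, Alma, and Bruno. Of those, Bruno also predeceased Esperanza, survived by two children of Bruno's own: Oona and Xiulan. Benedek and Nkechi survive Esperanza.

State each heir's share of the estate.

Hanna: ₹9,240,000; Benedek: ₹3,080,000; Vance: ₹660,000; Ruthie: ₹660,000; Gwendolyn: ₹1,320,000; Tariq: ₹1,320,000; Nkechi: ₹3,080,000; Ulla: ₹1,320,000; Sibyl: ₹1,320,000; Alma: ₹1,320,000; Oona: ₹660,000; Xiulan: ₹660,000

Hanna takes three-eighths of ₹24,640,000 = ₹9,240,000. The remaining ₹15,400,000 passes to the descendants.
The descendants' portion (₹15,400,000) is divided at the children's generation into 5 shares of ₹3,080,000. Benedek and Nkechi each take ₹3,080,000. The 3 shares of the deceased (Henrik, Cormac, and Csilla) are combined into a pool of ₹9,240,000.
That pool (₹9,240,000) is divided at the grandchildren's generation into 7 shares of ₹1,320,000. Gwendolyn, Tariq, Ulla, Sibyl, and Alma each take ₹1,320,000. The 2 shares of the deceased (Harun and Bruno) are combined into a pool of ₹2,640,000.
That pool (₹2,640,000) is divided at the great-grandchildren's generation equally among Vance, Ruthie, Oona, and Xiulan: ₹660,000 each.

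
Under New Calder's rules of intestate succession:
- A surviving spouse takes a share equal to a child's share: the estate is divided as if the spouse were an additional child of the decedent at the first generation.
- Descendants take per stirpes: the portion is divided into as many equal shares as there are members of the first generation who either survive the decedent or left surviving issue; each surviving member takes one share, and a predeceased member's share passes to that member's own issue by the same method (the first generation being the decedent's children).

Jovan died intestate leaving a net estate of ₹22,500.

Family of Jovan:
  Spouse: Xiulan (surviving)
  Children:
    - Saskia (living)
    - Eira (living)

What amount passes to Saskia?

The spouse counts as an additional share at the children's level, so there are 3 primary shares of ₹7,500. Xiulan takes one such share (₹7,500).
The children's combined portion (₹15,000) is divided into 2 shares of ₹7,500: Saskia and Eira each take ₹7,500.

Saskia receives ₹7,500.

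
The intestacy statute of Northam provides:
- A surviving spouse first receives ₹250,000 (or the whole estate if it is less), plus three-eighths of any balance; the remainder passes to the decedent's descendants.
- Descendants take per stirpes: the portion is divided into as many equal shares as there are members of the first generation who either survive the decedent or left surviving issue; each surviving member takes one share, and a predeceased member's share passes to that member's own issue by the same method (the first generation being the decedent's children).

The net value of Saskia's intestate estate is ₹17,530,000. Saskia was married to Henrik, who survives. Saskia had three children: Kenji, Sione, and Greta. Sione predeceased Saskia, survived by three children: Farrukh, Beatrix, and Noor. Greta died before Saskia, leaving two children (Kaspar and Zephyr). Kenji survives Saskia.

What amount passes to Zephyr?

Henrik first takes ₹250,000, leaving a balance of ₹17,280,000. Henrik then takes three-eighths of the balance (₹6,480,000), for a total of ₹6,730,000. The remaining ₹10,800,000 passes to the descendants.
The descendants' portion (₹10,800,000) is divided into 3 shares of ₹3,600,000: Kenji takes ₹3,600,000; Sione's ₹3,600,000 share passes to Sione's issue; Greta's ₹3,600,000 share passes to Greta's issue.
Sione's share (₹3,600,000) is divided into 3 shares of ₹1,200,000: Farrukh, Beatrix, and Noor each take ₹1,200,000.
Greta's share (₹3,600,000) is divided into 2 shares of ₹1,800,000: Kaspar and Zephyr each take ₹1,800,000.

Zephyr receives ₹1,800,000.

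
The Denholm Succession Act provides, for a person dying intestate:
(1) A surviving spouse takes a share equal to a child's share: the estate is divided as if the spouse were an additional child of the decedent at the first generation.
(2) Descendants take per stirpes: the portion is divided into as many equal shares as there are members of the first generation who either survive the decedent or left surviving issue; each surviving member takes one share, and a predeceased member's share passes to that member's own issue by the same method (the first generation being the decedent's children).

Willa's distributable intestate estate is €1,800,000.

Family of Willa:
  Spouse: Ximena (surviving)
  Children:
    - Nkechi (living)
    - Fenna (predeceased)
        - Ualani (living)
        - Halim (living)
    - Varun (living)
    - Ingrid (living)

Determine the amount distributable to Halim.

Halim receives €180,000.

The spouse counts as an additional share at the children's level, so there are 5 primary shares of €360,000. Ximena takes one such share (€360,000).
The children's combined portion (€1,440,000) is divided into 4 shares of €360,000: Nkechi, Varun, and Ingrid each take €360,000; Fenna's €360,000 share passes to Fenna's issue.
Fenna's share (€360,000) is divided into 2 shares of €180,000: Ualani and Halim each take €180,000.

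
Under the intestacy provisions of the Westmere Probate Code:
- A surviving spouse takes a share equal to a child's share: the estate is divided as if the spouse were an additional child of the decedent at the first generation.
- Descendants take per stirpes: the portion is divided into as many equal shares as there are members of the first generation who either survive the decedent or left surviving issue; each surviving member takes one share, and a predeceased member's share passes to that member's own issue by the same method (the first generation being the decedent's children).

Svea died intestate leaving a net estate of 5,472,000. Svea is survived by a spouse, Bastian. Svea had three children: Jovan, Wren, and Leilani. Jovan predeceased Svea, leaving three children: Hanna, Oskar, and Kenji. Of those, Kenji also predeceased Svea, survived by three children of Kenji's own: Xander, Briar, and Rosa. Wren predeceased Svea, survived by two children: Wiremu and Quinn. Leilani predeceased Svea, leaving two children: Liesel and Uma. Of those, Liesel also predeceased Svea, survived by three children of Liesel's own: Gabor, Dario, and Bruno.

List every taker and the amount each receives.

The spouse counts as an additional share at the children's level, so there are 4 primary shares of 1,368,000. Bastian takes one such share (1,368,000).
The children's combined portion (4,104,000) is divided into 3 shares of 1,368,000: Jovan's 1,368,000 share passes to Jovan's issue; Wren's 1,368,000 share passes to Wren's issue; Leilani's 1,368,000 share passes to Leilani's issue.
Jovan's share (1,368,000) is divided into 3 shares of 456,000: Hanna and Oskar each take 456,000; Kenji's 456,000 share passes to Kenji's issue.
Kenji's share (456,000) is divided into 3 shares of 152,000: Xander, Briar, and Rosa each take 152,000.
Wren's share (1,368,000) is divided into 2 shares of 684,000: Wiremu and Quinn each take 684,000.
Leilani's share (1,368,000) is divided into 2 shares of 684,000: Uma takes 684,000; Liesel's 684,000 share passes to Liesel's issue.
Liesel's share (684,000) is divided into 3 shares of 228,000: Gabor, Dario, and Bruno each take 228,000.

Bastian: 1,368,000; Hanna: 456,000; Oskar: 456,000; Xander: 152,000; Briar: 152,000; Rosa: 152,000; Wiremu: 684,000; Quinn: 684,000; Gabor: 228,000; Dario: 228,000; Bruno: 228,000; Uma: 684,000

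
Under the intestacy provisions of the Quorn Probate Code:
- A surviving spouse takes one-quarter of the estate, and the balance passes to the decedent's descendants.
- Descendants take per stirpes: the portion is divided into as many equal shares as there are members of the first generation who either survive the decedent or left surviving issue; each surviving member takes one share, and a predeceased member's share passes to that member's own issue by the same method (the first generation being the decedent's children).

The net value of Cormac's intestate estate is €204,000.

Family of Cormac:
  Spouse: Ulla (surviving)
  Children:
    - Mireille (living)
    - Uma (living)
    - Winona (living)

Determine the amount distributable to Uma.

Uma receives €51,000.

Ulla takes one-quarter of €204,000 = €51,000. The remaining €153,000 passes to the descendants.
The descendants' portion (€153,000) is divided into 3 shares of €51,000: Mireille, Uma, and Winona each take €51,000.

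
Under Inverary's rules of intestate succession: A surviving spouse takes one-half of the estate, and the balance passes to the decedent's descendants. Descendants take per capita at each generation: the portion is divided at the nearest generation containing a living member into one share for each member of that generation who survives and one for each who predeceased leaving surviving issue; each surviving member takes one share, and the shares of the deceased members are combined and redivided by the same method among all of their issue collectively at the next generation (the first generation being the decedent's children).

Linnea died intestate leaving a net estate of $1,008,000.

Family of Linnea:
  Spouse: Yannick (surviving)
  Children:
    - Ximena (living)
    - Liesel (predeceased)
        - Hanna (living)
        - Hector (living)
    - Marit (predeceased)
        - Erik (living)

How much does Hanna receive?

Yannick takes one-half of $1,008,000 = $504,000. The remaining $504,000 passes to the descendants.
The descendants' portion ($504,000) is divided at the children's generation into 3 shares of $168,000. Ximena takes $168,000. The 2 shares of the deceased (Liesel and Marit) are combined into a pool of $336,000.
That pool ($336,000) is divided at the grandchildren's generation equally among Hanna, Hector, and Erik: $112,000 each.

Hanna receives $112,000.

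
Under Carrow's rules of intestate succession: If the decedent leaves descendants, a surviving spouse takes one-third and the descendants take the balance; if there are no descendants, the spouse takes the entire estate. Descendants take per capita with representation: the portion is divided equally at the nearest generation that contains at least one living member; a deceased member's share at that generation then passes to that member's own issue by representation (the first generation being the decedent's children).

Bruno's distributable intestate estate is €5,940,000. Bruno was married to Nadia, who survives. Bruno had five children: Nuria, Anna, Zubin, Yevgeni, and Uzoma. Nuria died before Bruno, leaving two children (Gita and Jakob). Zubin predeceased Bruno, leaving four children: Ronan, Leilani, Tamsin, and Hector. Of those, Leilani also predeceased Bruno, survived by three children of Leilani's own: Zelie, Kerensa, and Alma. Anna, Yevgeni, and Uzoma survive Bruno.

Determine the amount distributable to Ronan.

Ronan receives €198,000.

Nadia takes one-third of €5,940,000 = €1,980,000. The remaining €3,960,000 passes to the descendants.
The descendants' portion (€3,960,000) is divided into 5 shares of €792,000: Anna, Yevgeni, and Uzoma each take €792,000; Nuria's €792,000 share passes to Nuria's issue; Zubin's €792,000 share passes to Zubin's issue.
Nuria's share (€792,000) is divided into 2 shares of €396,000: Gita and Jakob each take €396,000.
Zubin's share (€792,000) is divided into 4 shares of €198,000: Ronan, Tamsin, and Hector each take €198,000; Leilani's €198,000 share passes to Leilani's issue.
Leilani's share (€198,000) is divided into 3 shares of €66,000: Zelie, Kerensa, and Alma each take €66,000.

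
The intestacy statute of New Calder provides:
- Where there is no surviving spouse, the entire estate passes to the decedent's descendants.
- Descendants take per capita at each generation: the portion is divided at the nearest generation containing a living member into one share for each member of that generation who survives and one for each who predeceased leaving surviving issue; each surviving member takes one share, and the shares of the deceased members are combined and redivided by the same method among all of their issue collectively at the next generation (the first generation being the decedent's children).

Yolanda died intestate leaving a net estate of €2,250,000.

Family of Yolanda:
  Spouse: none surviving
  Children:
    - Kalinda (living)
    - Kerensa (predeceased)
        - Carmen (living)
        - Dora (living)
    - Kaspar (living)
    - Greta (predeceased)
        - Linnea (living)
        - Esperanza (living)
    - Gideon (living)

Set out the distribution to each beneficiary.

The entire €2,250,000 passes to the descendants.
That amount (€2,250,000) is divided at the children's generation into 5 shares of €450,000. Kalinda, Kaspar, and Gideon each take €450,000. The 2 shares of the deceased (Kerensa and Greta) are combined into a pool of €900,000.
That pool (€900,000) is divided at the grandchildren's generation equally among Carmen, Dora, Linnea, and Esperanza: €225,000 each.

Kalinda: €450,000; Carmen: €225,000; Dora: €225,000; Kaspar: €450,000; Linnea: €225,000; Esperanza: €225,000; Gideon: €450,000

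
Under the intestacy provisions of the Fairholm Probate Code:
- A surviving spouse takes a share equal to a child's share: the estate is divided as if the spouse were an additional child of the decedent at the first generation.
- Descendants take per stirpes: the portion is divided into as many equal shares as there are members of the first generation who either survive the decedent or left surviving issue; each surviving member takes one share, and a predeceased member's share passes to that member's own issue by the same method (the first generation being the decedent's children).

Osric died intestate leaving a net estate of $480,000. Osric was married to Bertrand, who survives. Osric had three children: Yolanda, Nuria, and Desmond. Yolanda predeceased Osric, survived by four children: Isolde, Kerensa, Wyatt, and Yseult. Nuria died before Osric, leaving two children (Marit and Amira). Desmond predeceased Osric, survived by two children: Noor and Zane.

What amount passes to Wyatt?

Wyatt receives $30,000.

The spouse counts as an additional share at the children's level, so there are 4 primary shares of $120,000. Bertrand takes one such share ($120,000).
The children's combined portion ($360,000) is divided into 3 shares of $120,000: Yolanda's $120,000 share passes to Yolanda's issue; Nuria's $120,000 share passes to Nuria's issue; Desmond's $120,000 share passes to Desmond's issue.
Yolanda's share ($120,000) is divided into 4 shares of $30,000: Isolde, Kerensa, Wyatt, and Yseult each take $30,000.
Nuria's share ($120,000) is divided into 2 shares of $60,000: Marit and Amira each take $60,000.
Desmond's share ($120,000) is divided into 2 shares of $60,000: Noor and Zane each take $60,000.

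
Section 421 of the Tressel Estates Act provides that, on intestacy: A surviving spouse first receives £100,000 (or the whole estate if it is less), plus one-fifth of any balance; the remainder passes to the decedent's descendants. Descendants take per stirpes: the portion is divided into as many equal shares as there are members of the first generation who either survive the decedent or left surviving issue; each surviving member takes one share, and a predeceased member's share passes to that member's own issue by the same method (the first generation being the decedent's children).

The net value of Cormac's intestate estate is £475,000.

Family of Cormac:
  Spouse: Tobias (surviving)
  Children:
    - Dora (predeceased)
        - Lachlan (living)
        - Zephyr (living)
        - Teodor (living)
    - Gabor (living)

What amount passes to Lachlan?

Lachlan receives £50,000.

Tobias first takes £100,000, leaving a balance of £375,000. Tobias then takes one-fifth of the balance (£75,000), for a total of £175,000. The remaining £300,000 passes to the descendants.
The descendants' portion (£300,000) is divided into 2 shares of £150,000: Gabor takes £150,000; Dora's £150,000 share passes to Dora's issue.
Dora's share (£150,000) is divided into 3 shares of £50,000: Lachlan, Zephyr, and Teodor each take £50,000.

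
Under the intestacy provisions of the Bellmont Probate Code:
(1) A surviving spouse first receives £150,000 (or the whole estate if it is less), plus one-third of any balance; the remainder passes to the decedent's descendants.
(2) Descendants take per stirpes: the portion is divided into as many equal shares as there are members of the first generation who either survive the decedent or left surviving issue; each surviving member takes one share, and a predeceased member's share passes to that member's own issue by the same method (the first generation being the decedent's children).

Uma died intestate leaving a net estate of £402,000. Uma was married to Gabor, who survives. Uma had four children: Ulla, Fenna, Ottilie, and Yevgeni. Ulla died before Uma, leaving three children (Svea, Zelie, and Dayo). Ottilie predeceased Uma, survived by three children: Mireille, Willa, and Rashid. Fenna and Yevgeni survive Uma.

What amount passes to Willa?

Willa receives £14,000.

Gabor first takes £150,000, leaving a balance of £252,000. Gabor then takes one-third of the balance (£84,000), for a total of £234,000. The remaining £168,000 passes to the descendants.
The descendants' portion (£168,000) is divided into 4 shares of £42,000: Fenna and Yevgeni each take £42,000; Ulla's £42,000 share passes to Ulla's issue; Ottilie's £42,000 share passes to Ottilie's issue.
Ulla's share (£42,000) is divided into 3 shares of £14,000: Svea, Zelie, and Dayo each take £14,000.
Ottilie's share (£42,000) is divided into 3 shares of £14,000: Mireille, Willa, and Rashid each take £14,000.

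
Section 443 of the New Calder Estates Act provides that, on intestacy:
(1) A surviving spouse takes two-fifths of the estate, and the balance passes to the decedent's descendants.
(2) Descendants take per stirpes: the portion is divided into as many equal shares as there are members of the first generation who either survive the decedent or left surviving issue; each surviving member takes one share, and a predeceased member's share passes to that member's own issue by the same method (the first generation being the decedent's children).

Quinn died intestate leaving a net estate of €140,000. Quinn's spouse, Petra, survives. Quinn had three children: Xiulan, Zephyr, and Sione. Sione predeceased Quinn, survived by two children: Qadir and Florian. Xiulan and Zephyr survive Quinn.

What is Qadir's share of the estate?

Qadir receives €14,000.

Petra takes two-fifths of €140,000 = €56,000. The remaining €84,000 passes to the descendants.
The descendants' portion (€84,000) is divided into 3 shares of €28,000: Xiulan and Zephyr each take €28,000; Sione's €28,000 share passes to Sione's issue.
Sione's share (€28,000) is divided into 2 shares of €14,000: Qadir and Florian each take €14,000.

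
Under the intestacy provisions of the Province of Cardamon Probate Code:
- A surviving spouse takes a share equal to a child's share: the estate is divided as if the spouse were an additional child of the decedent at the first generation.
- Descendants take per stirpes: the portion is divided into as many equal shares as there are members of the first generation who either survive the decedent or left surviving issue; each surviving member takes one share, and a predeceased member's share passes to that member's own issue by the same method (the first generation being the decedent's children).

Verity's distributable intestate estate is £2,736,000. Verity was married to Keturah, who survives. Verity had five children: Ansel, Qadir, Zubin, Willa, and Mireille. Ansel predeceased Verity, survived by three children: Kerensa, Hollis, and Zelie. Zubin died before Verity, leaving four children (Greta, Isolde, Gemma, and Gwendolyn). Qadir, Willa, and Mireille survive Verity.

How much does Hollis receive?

Hollis receives £152,000.

The spouse counts as an additional share at the children's level, so there are 6 primary shares of £456,000. Keturah takes one such share (£456,000).
The children's combined portion (£2,280,000) is divided into 5 shares of £456,000: Qadir, Willa, and Mireille each take £456,000; Ansel's £456,000 share passes to Ansel's issue; Zubin's £456,000 share passes to Zubin's issue.
Ansel's share (£456,000) is divided into 3 shares of £152,000: Kerensa, Hollis, and Zelie each take £152,000.
Zubin's share (£456,000) is divided into 4 shares of £114,000: Greta, Isolde, Gemma, and Gwendolyn each take £114,000.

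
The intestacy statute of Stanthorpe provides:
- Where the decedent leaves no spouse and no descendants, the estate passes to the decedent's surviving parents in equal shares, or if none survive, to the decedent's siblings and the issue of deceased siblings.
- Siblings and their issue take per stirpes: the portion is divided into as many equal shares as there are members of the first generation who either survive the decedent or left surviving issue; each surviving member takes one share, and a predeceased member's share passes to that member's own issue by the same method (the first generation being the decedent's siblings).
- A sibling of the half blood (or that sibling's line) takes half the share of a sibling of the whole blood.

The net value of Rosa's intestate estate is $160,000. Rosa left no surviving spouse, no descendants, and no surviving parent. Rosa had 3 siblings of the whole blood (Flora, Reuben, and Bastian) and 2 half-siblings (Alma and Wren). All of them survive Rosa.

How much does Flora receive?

The entire $160,000 passes to the siblings and their issue.
Counting each half-blood sibling's line as half a unit, there are 4 units in $160,000, so one unit is $40,000. Whole-blood lines (Flora, Reuben, and Bastian) take $40,000 each; half-blood lines (Alma and Wren) take $20,000 each.

Flora receives $40,000.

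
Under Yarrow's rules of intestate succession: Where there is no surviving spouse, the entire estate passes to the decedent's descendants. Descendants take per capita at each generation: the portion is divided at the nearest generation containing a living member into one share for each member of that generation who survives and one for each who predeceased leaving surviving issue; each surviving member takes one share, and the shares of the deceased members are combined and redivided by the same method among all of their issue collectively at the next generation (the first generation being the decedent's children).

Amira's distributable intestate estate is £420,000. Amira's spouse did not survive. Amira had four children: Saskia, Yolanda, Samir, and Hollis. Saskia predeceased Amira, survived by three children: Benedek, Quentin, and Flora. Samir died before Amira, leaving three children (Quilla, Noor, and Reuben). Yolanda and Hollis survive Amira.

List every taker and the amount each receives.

The entire £420,000 passes to the descendants.
That amount (£420,000) is divided at the children's generation into 4 shares of £105,000. Yolanda and Hollis each take £105,000. The 2 shares of the deceased (Saskia and Samir) are combined into a pool of £210,000.
That pool (£210,000) is divided at the grandchildren's generation equally among Benedek, Quentin, Flora, Quilla, Noor, and Reuben: £35,000 each.

Benedek: £35,000; Quentin: £35,000; Flora: £35,000; Yolanda: £105,000; Quilla: £35,000; Noor: £35,000; Reuben: £35,000; Hollis: £105,000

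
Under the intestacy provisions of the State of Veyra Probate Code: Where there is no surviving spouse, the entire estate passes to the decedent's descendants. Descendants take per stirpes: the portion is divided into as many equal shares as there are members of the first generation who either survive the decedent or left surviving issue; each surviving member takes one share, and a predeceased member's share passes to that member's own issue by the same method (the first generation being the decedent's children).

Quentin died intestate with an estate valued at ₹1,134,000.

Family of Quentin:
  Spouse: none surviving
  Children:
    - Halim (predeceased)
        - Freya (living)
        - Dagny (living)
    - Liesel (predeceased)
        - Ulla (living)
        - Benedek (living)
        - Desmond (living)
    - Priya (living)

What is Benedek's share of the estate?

The entire ₹1,134,000 passes to the descendants.
That amount (₹1,134,000) is divided into 3 shares of ₹378,000: Priya takes ₹378,000; Halim's ₹378,000 share passes to Halim's issue; Liesel's ₹378,000 share passes to Liesel's issue.
Halim's share (₹378,000) is divided into 2 shares of ₹189,000: Freya and Dagny each take ₹189,000.
Liesel's share (₹378,000) is divided into 3 shares of ₹126,000: Ulla, Benedek, and Desmond each take ₹126,000.

Benedek receives ₹126,000.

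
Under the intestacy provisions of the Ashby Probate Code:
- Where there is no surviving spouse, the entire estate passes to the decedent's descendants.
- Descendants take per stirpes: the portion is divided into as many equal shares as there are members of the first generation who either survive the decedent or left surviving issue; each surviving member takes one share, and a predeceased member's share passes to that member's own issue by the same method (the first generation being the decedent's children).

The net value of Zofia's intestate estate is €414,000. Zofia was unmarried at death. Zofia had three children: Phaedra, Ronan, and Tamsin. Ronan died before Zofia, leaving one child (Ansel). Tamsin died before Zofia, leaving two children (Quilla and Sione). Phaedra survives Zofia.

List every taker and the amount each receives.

The entire €414,000 passes to the descendants.
That amount (€414,000) is divided into 3 shares of €138,000: Phaedra takes €138,000; Ronan's €138,000 share passes to Ronan's issue; Tamsin's €138,000 share passes to Tamsin's issue.
Ronan's share (€138,000) passes entirely to Ansel.
Tamsin's share (€138,000) is divided into 2 shares of €69,000: Quilla and Sione each take €69,000.

Phaedra: €138,000; Ansel: €138,000; Quilla: €69,000; Sione: €69,000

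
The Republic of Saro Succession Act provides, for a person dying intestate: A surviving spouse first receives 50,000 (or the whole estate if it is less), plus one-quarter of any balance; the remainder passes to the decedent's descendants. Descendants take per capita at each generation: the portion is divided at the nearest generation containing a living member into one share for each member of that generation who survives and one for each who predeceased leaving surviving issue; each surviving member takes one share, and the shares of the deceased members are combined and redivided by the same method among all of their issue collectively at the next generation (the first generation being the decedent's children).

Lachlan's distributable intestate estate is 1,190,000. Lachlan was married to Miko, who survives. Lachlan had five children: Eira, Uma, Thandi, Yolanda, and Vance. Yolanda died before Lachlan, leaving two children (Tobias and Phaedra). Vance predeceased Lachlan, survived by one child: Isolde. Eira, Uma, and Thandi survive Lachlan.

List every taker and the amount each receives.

Miko: 335,000; Eira: 171,000; Uma: 171,000; Thandi: 171,000; Tobias: 114,000; Phaedra: 114,000; Isolde: 114,000

Miko first takes 50,000, leaving a balance of 1,140,000. Miko then takes one-quarter of the balance (285,000), for a total of 335,000. The remaining 855,000 passes to the descendants.
The descendants' portion (855,000) is divided at the children's generation into 5 shares of 171,000. Eira, Uma, and Thandi each take 171,000. The 2 shares of the deceased (Yolanda and Vance) are combined into a pool of 342,000.
That pool (342,000) is divided at the grandchildren's generation equally among Tobias, Phaedra, and Isolde: 114,000 each.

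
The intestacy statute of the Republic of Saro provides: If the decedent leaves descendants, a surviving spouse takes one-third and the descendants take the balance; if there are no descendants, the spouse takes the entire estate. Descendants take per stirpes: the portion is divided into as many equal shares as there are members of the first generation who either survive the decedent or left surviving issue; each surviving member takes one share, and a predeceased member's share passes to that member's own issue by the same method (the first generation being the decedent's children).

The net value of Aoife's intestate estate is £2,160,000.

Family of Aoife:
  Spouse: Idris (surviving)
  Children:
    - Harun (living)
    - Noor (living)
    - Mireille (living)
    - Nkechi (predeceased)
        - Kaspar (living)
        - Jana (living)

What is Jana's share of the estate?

Idris takes one-third of £2,160,000 = £720,000. The remaining £1,440,000 passes to the descendants.
The descendants' portion (£1,440,000) is divided into 4 shares of £360,000: Harun, Noor, and Mireille each take £360,000; Nkechi's £360,000 share passes to Nkechi's issue.
Nkechi's share (£360,000) is divided into 2 shares of £180,000: Kaspar and Jana each take £180,000.

Jana receives £180,000.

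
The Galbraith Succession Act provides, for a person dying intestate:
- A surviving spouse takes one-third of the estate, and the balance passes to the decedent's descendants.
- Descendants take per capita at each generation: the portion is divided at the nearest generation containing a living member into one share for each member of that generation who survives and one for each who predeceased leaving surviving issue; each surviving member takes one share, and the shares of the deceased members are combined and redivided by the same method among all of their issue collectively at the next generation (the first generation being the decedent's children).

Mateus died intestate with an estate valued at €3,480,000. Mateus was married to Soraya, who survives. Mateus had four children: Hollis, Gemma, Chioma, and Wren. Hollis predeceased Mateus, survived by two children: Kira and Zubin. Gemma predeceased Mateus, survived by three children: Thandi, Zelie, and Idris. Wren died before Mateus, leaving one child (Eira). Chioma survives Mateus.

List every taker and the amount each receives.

Soraya: €1,160,000; Kira: €290,000; Zubin: €290,000; Thandi: €290,000; Zelie: €290,000; Idris: €290,000; Chioma: €580,000; Eira: €290,000

Soraya takes one-third of €3,480,000 = €1,160,000. The remaining €2,320,000 passes to the descendants.
The descendants' portion (€2,320,000) is divided at the children's generation into 4 shares of €580,000. Chioma takes €580,000. The 3 shares of the deceased (Hollis, Gemma, and Wren) are combined into a pool of €1,740,000.
That pool (€1,740,000) is divided at the grandchildren's generation equally among Kira, Zubin, Thandi, Zelie, Idris, and Eira: €290,000 each.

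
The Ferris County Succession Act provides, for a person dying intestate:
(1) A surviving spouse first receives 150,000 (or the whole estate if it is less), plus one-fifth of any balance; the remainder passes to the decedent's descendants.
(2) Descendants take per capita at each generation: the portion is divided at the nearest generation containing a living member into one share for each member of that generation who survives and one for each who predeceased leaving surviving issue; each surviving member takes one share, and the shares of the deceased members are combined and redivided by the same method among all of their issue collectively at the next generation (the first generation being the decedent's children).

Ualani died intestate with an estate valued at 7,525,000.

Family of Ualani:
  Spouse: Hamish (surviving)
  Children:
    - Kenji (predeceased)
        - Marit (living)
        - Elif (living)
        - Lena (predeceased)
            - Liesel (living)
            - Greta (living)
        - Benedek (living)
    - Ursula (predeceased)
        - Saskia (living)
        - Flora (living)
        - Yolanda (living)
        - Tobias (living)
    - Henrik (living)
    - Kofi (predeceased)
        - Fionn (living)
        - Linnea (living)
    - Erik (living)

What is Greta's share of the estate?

Greta receives 177,000.

Hamish first takes 150,000, leaving a balance of 7,375,000. Hamish then takes one-fifth of the balance (1,475,000), for a total of 1,625,000. The remaining 5,900,000 passes to the descendants.
The descendants' portion (5,900,000) is divided at the children's generation into 5 shares of 1,180,000. Henrik and Erik each take 1,180,000. The 3 shares of the deceased (Kenji, Ursula, and Kofi) are combined into a pool of 3,540,000.
That pool (3,540,000) is divided at the grandchildren's generation into 10 shares of 354,000. Marit, Elif, Benedek, Saskia, Flora, Yolanda, Tobias, Fionn, and Linnea each take 354,000. The remaining share for the deceased Lena (354,000) is carried to the next generation.
That pool (354,000) is divided at the great-grandchildren's generation equally among Liesel and Greta: 177,000 each.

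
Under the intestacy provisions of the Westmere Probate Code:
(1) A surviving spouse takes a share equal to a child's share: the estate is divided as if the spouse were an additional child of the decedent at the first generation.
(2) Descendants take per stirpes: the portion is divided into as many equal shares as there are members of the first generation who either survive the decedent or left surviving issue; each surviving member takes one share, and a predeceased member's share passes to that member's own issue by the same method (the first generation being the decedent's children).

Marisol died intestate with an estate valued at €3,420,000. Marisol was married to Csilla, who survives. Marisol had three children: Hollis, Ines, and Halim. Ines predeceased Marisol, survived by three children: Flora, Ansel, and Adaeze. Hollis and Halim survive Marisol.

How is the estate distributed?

The spouse counts as an additional share at the children's level, so there are 4 primary shares of €855,000. Csilla takes one such share (€855,000).
The children's combined portion (€2,565,000) is divided into 3 shares of €855,000: Hollis and Halim each take €855,000; Ines's €855,000 share passes to Ines's issue.
Ines's share (€855,000) is divided into 3 shares of €285,000: Flora, Ansel, and Adaeze each take €285,000.

Csilla: €855,000; Hollis: €855,000; Flora: €285,000; Ansel: €285,000; Adaeze: €285,000; Halim: €855,000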